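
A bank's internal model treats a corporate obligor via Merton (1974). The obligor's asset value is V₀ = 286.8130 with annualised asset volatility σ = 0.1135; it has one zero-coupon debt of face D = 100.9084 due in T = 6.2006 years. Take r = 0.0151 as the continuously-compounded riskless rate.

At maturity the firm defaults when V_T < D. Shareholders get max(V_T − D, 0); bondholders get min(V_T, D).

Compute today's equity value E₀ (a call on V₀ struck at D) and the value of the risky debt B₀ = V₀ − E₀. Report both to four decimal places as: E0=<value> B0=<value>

E0=194.9240 B0=91.8890

d₁ = [ln(V₀/D) + (r + σ²/2)T] / (σ√T)
   = [ln(286.8130/100.9084) + (0.0151 + 0.5·0.1135²)·6.2006] / (0.1135·√6.2006)
   = [1.044617 + 0.133568] / 0.282626 = 4.168702
d₂ = d₁ − σ√T = 4.168702 − 0.282626 = 3.886075
N(d₁) = 0.999985,  N(d₂) = 0.999949,  e^(−rT) = 0.910620
E₀ = V₀·N(d₁) − D·e^(−rT)·N(d₂)
   = 286.8130·0.999985 − 100.9084·0.910620·0.999949 = 194.924031
B₀ = V₀ − E₀ = 286.8130 − 194.924031 = 91.888969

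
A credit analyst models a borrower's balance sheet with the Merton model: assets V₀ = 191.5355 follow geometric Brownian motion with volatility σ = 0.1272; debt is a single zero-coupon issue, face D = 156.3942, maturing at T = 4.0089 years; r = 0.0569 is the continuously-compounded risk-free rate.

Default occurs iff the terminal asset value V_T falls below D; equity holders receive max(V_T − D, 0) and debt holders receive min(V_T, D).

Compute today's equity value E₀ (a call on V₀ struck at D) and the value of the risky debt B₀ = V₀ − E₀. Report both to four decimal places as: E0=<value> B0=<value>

d₁ = [ln(V₀/D) + (r + σ²/2)T] / (σ√T)
   = [ln(191.5355/156.3942) + (0.0569 + 0.5·0.1272²)·4.0089] / (0.1272·√4.0089)
   = [0.202693 + 0.260538] / 0.254683 = 1.818856
d₂ = d₁ − σ√T = 1.818856 − 0.254683 = 1.564173
N(d₁) = 0.965533,  N(d₂) = 0.941112,  e^(−rT) = 0.796040
E₀ = V₀·N(d₁) − D·e^(−rT)·N(d₂)
   = 191.5355·0.965533 − 156.3942·0.796040·0.941112 = 67.769310
B₀ = V₀ − E₀ = 191.5355 − 67.769310 = 123.766190

E0=67.7693 B0=123.7662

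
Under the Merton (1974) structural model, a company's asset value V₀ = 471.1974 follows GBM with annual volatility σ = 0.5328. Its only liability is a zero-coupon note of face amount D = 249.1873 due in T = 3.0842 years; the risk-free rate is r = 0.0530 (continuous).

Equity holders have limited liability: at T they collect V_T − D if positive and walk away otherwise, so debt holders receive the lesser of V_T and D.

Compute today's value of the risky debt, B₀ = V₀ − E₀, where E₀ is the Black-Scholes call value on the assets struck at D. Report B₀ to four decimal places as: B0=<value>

B0=181.4840

d₁ = [ln(V₀/D) + (r + σ²/2)T] / (σ√T)
   = [ln(471.1974/249.1873) + (0.0530 + 0.5·0.5328²)·3.0842] / (0.5328·√3.0842)
   = [0.637072 + 0.601228] / 0.935698 = 1.323398
d₂ = d₁ − σ√T = 1.323398 − 0.935698 = 0.387700
N(d₁) = 0.907148,  N(d₂) = 0.650881,  e^(−rT) = 0.849198
E₀ = V₀·N(d₁) − D·e^(−rT)·N(d₂)
   = 471.1974·0.907148 − 249.1873·0.849198·0.650881 = 289.713419
B₀ = V₀ − E₀ = 471.1974 − 289.713419 = 181.483981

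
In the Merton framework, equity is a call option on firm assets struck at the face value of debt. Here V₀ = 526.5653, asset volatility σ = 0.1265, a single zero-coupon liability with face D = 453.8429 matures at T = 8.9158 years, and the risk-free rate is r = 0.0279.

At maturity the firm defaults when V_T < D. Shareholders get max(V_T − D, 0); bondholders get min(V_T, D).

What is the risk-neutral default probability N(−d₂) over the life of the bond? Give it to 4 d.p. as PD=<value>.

d₁ = [ln(V₀/D) + (r + σ²/2)T] / (σ√T)
   = [ln(526.5653/453.8429) + (0.0279 + 0.5·0.1265²)·8.9158] / (0.1265·√8.9158)
   = [0.148624 + 0.320087] / 0.377721 = 1.240895
d₂ = d₁ − σ√T = 1.240895 − 0.377721 = 0.863174
risk-neutral PD = N(−d₂) = N(-0.863174) = 0.194021

PD=0.1940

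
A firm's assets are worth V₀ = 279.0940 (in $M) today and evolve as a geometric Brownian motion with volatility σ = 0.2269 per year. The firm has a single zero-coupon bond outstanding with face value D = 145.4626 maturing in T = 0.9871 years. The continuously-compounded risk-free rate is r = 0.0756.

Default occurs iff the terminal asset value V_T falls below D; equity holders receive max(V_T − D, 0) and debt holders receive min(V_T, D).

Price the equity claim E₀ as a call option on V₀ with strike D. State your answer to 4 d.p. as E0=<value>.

E0=144.0988

d₁ = [ln(V₀/D) + (r + σ²/2)T] / (σ√T)
   = [ln(279.0940/145.4626) + (0.0756 + 0.5·0.2269²)·0.9871] / (0.2269·√0.9871)
   = [0.651630 + 0.100034] / 0.225432 = 3.334331
d₂ = d₁ − σ√T = 3.334331 − 0.225432 = 3.108900
N(d₁) = 0.999572,  N(d₂) = 0.999061,  e^(−rT) = 0.928092
E₀ = V₀·N(d₁) − D·e^(−rT)·N(d₂)
   = 279.0940·0.999572 − 145.4626·0.928092·0.999061 = 144.098810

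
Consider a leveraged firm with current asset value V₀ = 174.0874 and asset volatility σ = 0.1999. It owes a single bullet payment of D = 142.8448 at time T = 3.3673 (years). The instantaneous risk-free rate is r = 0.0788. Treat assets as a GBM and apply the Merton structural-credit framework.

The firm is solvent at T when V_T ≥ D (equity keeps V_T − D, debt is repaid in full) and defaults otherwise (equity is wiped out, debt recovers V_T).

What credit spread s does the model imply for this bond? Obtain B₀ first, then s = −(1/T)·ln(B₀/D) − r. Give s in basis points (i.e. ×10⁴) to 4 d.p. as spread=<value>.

d₁ = [ln(V₀/D) + (r + σ²/2)T] / (σ√T)
   = [ln(174.0874/142.8448) + (0.0788 + 0.5·0.1999²)·3.3673] / (0.1999·√3.3673)
   = [0.197799 + 0.332622] / 0.366821 = 1.445995
d₂ = d₁ − σ√T = 1.445995 − 0.366821 = 1.079174
N(d₁) = 0.925911,  N(d₂) = 0.859745,  e^(−rT) = 0.766943
E₀ = V₀·N(d₁) − D·e^(−rT)·N(d₂)
   = 174.0874·0.925911 − 142.8448·0.766943·0.859745 = 67.001078
B₀ = V₀ − E₀ = 174.0874 − 67.001078 = 107.086322
spread = −(1/T)·ln(B₀/D) − r = −(1/3.3673)·ln(107.086322/142.8448) − 0.0788 = 0.00676513
in basis points: 0.00676513 × 10⁴ = 67.6513 bp

spread=67.6513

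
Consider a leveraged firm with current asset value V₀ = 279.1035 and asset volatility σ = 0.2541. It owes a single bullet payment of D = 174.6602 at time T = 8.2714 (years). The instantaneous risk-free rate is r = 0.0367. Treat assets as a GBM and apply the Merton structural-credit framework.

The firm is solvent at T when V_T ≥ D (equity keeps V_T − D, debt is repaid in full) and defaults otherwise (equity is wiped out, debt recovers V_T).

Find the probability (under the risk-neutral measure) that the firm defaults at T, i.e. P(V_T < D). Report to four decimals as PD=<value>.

d₁ = [ln(V₀/D) + (r + σ²/2)T] / (σ√T)
   = [ln(279.1035/174.6602) + (0.0367 + 0.5·0.2541²)·8.2714] / (0.2541·√8.2714)
   = [0.468740 + 0.570589] / 0.730793 = 1.422195
d₂ = d₁ − σ√T = 1.422195 − 0.730793 = 0.691402
risk-neutral PD = N(−d₂) = N(-0.691402) = 0.244656

PD=0.2447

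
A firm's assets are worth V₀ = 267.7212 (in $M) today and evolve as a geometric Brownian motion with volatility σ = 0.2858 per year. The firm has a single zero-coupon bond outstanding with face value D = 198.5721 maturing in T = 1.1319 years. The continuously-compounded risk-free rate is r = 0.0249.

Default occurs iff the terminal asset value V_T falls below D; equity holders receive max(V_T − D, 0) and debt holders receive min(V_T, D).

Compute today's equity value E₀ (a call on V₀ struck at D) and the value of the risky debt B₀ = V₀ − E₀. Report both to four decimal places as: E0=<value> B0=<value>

E0=79.6095 B0=188.1117

d₁ = [ln(V₀/D) + (r + σ²/2)T] / (σ√T)
   = [ln(267.7212/198.5721) + (0.0249 + 0.5·0.2858²)·1.1319] / (0.2858·√1.1319)
   = [0.298794 + 0.074412] / 0.304065 = 1.227389
d₂ = d₁ − σ√T = 1.227389 − 0.304065 = 0.923324
N(d₁) = 0.890162,  N(d₂) = 0.822081,  e^(−rT) = 0.972209
E₀ = V₀·N(d₁) − D·e^(−rT)·N(d₂)
   = 267.7212·0.890162 − 198.5721·0.972209·0.822081 = 79.609505
B₀ = V₀ − E₀ = 267.7212 − 79.609505 = 188.111695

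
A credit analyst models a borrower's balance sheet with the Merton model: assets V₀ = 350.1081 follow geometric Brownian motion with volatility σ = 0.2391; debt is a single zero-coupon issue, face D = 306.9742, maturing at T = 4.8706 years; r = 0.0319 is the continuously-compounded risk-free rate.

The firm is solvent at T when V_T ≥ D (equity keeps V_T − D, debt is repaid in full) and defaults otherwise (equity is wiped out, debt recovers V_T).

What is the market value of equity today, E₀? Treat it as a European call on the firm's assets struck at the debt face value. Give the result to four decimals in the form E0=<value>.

E0=116.3360

d₁ = [ln(V₀/D) + (r + σ²/2)T] / (σ√T)
   = [ln(350.1081/306.9742) + (0.0319 + 0.5·0.2391²)·4.8706] / (0.2391·√4.8706)
   = [0.131478 + 0.294595] / 0.527680 = 0.807447
d₂ = d₁ − σ√T = 0.807447 − 0.527680 = 0.279766
N(d₁) = 0.790295,  N(d₂) = 0.610172,  e^(−rT) = 0.856097
E₀ = V₀·N(d₁) − D·e^(−rT)·N(d₂)
   = 350.1081·0.790295 − 306.9742·0.856097·0.610172 = 116.335988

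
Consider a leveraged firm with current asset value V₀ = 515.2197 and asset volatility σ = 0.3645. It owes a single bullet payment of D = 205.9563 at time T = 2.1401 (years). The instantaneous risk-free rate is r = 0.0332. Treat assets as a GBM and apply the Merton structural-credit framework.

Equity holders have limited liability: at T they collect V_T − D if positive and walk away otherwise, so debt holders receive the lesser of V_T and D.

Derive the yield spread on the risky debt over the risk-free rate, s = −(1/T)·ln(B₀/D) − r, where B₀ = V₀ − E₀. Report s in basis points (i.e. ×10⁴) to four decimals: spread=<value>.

spread=49.8683

d₁ = [ln(V₀/D) + (r + σ²/2)T] / (σ√T)
   = [ln(515.2197/205.9563) + (0.0332 + 0.5·0.3645²)·2.1401] / (0.3645·√2.1401)
   = [0.916929 + 0.213218] / 0.533230 = 2.119438
d₂ = d₁ − σ√T = 2.119438 − 0.533230 = 1.586208
N(d₁) = 0.982973,  N(d₂) = 0.943654,  e^(−rT) = 0.931414
E₀ = V₀·N(d₁) − D·e^(−rT)·N(d₂)
   = 515.2197·0.982973 − 205.9563·0.931414·0.943654 = 325.425491
B₀ = V₀ − E₀ = 515.2197 − 325.425491 = 189.794209
spread = −(1/T)·ln(B₀/D) − r = −(1/2.1401)·ln(189.794209/205.9563) − 0.0332 = 0.00498683
in basis points: 0.00498683 × 10⁴ = 49.8683 bp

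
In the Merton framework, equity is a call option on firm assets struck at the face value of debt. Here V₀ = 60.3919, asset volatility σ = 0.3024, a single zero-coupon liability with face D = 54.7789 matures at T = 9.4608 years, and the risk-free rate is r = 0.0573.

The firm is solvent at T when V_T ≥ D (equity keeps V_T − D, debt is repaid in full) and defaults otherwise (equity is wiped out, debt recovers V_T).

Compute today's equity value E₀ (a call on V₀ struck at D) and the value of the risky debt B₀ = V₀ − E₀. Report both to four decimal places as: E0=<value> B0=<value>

E0=34.1392 B0=26.2527

d₁ = [ln(V₀/D) + (r + σ²/2)T] / (σ√T)
   = [ln(60.3919/54.7789) + (0.0573 + 0.5·0.3024²)·9.4608] / (0.3024·√9.4608)
   = [0.097550 + 0.974679] / 0.930134 = 1.152768
d₂ = d₁ − σ√T = 1.152768 − 0.930134 = 0.222633
N(d₁) = 0.875497,  N(d₂) = 0.588089,  e^(−rT) = 0.581524
E₀ = V₀·N(d₁) − D·e^(−rT)·N(d₂)
   = 60.3919·0.875497 − 54.7789·0.581524·0.588089 = 34.139214
B₀ = V₀ − E₀ = 60.3919 − 34.139214 = 26.252686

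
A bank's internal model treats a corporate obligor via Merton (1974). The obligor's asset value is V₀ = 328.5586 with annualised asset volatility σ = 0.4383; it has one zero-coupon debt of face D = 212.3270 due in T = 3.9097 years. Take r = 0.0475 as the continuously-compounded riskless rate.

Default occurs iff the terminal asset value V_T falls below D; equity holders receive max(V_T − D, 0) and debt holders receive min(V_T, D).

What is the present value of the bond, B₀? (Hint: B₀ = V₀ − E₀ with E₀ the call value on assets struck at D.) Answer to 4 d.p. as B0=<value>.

B0=148.9338

d₁ = [ln(V₀/D) + (r + σ²/2)T] / (σ√T)
   = [ln(328.5586/212.3270) + (0.0475 + 0.5·0.4383²)·3.9097] / (0.4383·√3.9097)
   = [0.436588 + 0.561251] / 0.866649 = 1.151376
d₂ = d₁ − σ√T = 1.151376 − 0.866649 = 0.284727
N(d₁) = 0.875211,  N(d₂) = 0.612073,  e^(−rT) = 0.830514
E₀ = V₀·N(d₁) − D·e^(−rT)·N(d₂)
   = 328.5586·0.875211 − 212.3270·0.830514·0.612073 = 179.624842
B₀ = V₀ − E₀ = 328.5586 − 179.624842 = 148.933758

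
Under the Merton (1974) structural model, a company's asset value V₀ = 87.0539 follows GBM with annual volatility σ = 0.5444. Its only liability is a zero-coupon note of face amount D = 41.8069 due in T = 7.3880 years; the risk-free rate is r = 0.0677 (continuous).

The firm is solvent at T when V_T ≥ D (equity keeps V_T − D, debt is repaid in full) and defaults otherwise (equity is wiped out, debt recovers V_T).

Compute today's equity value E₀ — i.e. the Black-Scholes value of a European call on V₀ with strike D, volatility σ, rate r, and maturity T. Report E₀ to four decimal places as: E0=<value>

E0=68.3985

d₁ = [ln(V₀/D) + (r + σ²/2)T] / (σ√T)
   = [ln(87.0539/41.8069) + (0.0677 + 0.5·0.5444²)·7.3880] / (0.5444·√7.3880)
   = [0.733466 + 1.594963] / 1.479727 = 1.573554
d₂ = d₁ − σ√T = 1.573554 − 1.479727 = 0.093827
N(d₁) = 0.942205,  N(d₂) = 0.537377,  e^(−rT) = 0.606429
E₀ = V₀·N(d₁) − D·e^(−rT)·N(d₂)
   = 87.0539·0.942205 − 41.8069·0.606429·0.537377 = 68.398525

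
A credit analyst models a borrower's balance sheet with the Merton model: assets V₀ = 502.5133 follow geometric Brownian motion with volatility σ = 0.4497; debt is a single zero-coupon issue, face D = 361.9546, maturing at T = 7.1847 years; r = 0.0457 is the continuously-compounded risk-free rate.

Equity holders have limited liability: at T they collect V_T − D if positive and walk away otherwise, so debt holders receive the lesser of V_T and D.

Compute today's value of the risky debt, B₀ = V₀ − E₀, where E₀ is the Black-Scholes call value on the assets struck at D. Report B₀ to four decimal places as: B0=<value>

d₁ = [ln(V₀/D) + (r + σ²/2)T] / (σ√T)
   = [ln(502.5133/361.9546) + (0.0457 + 0.5·0.4497²)·7.1847] / (0.4497·√7.1847)
   = [0.328103 + 1.054822] / 1.205389 = 1.147286
d₂ = d₁ − σ√T = 1.147286 − 1.205389 = -0.058103
N(d₁) = 0.874368,  N(d₂) = 0.476833,  e^(−rT) = 0.720118
E₀ = V₀·N(d₁) − D·e^(−rT)·N(d₂)
   = 502.5133·0.874368 − 361.9546·0.720118·0.476833 = 315.095151
B₀ = V₀ − E₀ = 502.5133 − 315.095151 = 187.418149

B0=187.4181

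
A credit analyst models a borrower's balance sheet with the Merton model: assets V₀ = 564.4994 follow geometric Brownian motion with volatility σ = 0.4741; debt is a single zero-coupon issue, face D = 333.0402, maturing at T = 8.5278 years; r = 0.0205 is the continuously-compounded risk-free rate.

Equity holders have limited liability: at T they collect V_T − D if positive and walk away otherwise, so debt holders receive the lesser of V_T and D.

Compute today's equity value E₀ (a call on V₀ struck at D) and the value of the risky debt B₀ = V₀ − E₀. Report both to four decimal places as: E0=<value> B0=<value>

E0=380.1949 B0=184.3045

d₁ = [ln(V₀/D) + (r + σ²/2)T] / (σ√T)
   = [ln(564.4994/333.0402) + (0.0205 + 0.5·0.4741²)·8.5278] / (0.4741·√8.5278)
   = [0.527676 + 1.133220] / 1.384486 = 1.199649
d₂ = d₁ − σ√T = 1.199649 − 1.384486 = -0.184837
N(d₁) = 0.884862,  N(d₂) = 0.426678,  e^(−rT) = 0.839608
E₀ = V₀·N(d₁) − D·e^(−rT)·N(d₂)
   = 564.4994·0.884862 − 333.0402·0.839608·0.426678 = 380.194888
B₀ = V₀ − E₀ = 564.4994 − 380.194888 = 184.304512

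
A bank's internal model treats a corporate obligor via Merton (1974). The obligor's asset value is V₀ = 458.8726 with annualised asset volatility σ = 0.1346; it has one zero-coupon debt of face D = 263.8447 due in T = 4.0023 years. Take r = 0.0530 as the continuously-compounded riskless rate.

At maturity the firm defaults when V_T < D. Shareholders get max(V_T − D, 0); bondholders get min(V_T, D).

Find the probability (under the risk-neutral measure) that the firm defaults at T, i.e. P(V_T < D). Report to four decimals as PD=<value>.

d₁ = [ln(V₀/D) + (r + σ²/2)T] / (σ√T)
   = [ln(458.8726/263.8447) + (0.0530 + 0.5·0.1346²)·4.0023] / (0.1346·√4.0023)
   = [0.553412 + 0.248377] / 0.269277 = 2.977558
d₂ = d₁ − σ√T = 2.977558 − 0.269277 = 2.708280
risk-neutral PD = N(−d₂) = N(-2.708280) = 0.003382

PD=0.0034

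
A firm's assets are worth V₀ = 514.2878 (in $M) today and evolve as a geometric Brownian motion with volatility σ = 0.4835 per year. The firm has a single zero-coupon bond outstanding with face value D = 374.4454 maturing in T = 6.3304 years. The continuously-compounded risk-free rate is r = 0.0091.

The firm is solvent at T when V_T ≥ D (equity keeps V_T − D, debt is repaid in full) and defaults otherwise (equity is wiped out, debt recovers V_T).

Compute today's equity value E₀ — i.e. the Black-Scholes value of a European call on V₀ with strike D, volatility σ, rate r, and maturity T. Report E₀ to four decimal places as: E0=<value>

d₁ = [ln(V₀/D) + (r + σ²/2)T] / (σ√T)
   = [ln(514.2878/374.4454) + (0.0091 + 0.5·0.4835²)·6.3304] / (0.4835·√6.3304)
   = [0.317337 + 0.797543] / 1.216500 = 0.916465
d₂ = d₁ − σ√T = 0.916465 − 1.216500 = -0.300035
N(d₁) = 0.820288,  N(d₂) = 0.382075,  e^(−rT) = 0.944021
E₀ = V₀·N(d₁) − D·e^(−rT)·N(d₂)
   = 514.2878·0.820288 − 374.4454·0.944021·0.382075 = 286.806698

E0=286.8067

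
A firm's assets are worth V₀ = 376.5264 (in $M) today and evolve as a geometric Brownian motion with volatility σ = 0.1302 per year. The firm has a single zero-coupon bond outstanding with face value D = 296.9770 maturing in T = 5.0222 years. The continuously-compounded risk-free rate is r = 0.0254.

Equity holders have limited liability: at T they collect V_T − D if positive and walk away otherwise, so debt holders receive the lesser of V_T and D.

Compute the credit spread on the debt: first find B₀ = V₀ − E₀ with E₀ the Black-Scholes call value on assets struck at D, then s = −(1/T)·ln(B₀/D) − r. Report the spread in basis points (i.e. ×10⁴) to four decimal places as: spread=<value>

d₁ = [ln(V₀/D) + (r + σ²/2)T] / (σ√T)
   = [ln(376.5264/296.9770) + (0.0254 + 0.5·0.1302²)·5.0222] / (0.1302·√5.0222)
   = [0.237333 + 0.170132] / 0.291782 = 1.396474
d₂ = d₁ − σ√T = 1.396474 − 0.291782 = 1.104693
N(d₁) = 0.918714,  N(d₂) = 0.865354,  e^(−rT) = 0.880237
E₀ = V₀·N(d₁) − D·e^(−rT)·N(d₂)
   = 376.5264·0.918714 − 296.9770·0.880237·0.865354 = 119.707872
B₀ = V₀ − E₀ = 376.5264 − 119.707872 = 256.818528
spread = −(1/T)·ln(B₀/D) − r = −(1/5.0222)·ln(256.818528/296.9770) − 0.0254 = 0.00352855
in basis points: 0.00352855 × 10⁴ = 35.2855 bp

spread=35.2855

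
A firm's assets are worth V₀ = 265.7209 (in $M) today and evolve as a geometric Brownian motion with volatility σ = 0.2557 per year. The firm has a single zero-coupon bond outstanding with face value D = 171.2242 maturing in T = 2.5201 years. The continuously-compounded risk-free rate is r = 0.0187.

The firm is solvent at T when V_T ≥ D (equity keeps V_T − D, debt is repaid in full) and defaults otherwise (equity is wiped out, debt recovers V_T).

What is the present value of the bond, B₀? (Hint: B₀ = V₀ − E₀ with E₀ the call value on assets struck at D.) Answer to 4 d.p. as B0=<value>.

d₁ = [ln(V₀/D) + (r + σ²/2)T] / (σ√T)
   = [ln(265.7209/171.2242) + (0.0187 + 0.5·0.2557²)·2.5201] / (0.2557·√2.5201)
   = [0.439473 + 0.129511] / 0.405919 = 1.401717
d₂ = d₁ − σ√T = 1.401717 − 0.405919 = 0.995798
N(d₁) = 0.919500,  N(d₂) = 0.840326,  e^(−rT) = 0.953967
E₀ = V₀·N(d₁) − D·e^(−rT)·N(d₂)
   = 265.7209·0.919500 − 171.2242·0.953967·0.840326 = 107.069658
B₀ = V₀ − E₀ = 265.7209 − 107.069658 = 158.651242

B0=158.6512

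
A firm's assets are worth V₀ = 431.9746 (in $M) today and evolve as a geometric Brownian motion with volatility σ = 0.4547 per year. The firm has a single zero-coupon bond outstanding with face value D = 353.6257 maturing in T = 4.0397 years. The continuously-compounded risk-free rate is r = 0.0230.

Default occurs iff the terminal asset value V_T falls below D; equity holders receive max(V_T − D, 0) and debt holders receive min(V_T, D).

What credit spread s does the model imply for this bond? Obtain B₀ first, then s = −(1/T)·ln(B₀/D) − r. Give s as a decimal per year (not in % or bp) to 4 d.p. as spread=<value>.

d₁ = [ln(V₀/D) + (r + σ²/2)T] / (σ√T)
   = [ln(431.9746/353.6257) + (0.0230 + 0.5·0.4547²)·4.0397] / (0.4547·√4.0397)
   = [0.200128 + 0.510521] / 0.913902 = 0.777599
d₂ = d₁ − σ√T = 0.777599 − 0.913902 = -0.136303
N(d₁) = 0.781597,  N(d₂) = 0.445791,  e^(−rT) = 0.911273
E₀ = V₀·N(d₁) − D·e^(−rT)·N(d₂)
   = 431.9746·0.781597 − 353.6257·0.911273·0.445791 = 193.974278
B₀ = V₀ − E₀ = 431.9746 − 193.974278 = 238.000322
spread = −(1/T)·ln(B₀/D) − r = −(1/4.0397)·ln(238.000322/353.6257) − 0.0230 = 0.07501891

spread=0.0750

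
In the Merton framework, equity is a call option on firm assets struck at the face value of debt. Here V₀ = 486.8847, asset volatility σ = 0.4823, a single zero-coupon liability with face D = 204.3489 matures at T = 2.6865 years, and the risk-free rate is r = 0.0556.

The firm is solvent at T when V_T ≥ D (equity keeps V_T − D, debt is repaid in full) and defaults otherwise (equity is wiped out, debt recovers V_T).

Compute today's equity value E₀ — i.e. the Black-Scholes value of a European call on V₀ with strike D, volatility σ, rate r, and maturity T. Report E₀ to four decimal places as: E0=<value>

d₁ = [ln(V₀/D) + (r + σ²/2)T] / (σ√T)
   = [ln(486.8847/204.3489) + (0.0556 + 0.5·0.4823²)·2.6865] / (0.4823·√2.6865)
   = [0.868199 + 0.461827] / 0.790516 = 1.682478
d₂ = d₁ − σ√T = 1.682478 − 0.790516 = 0.891962
N(d₁) = 0.953762,  N(d₂) = 0.813793,  e^(−rT) = 0.861251
E₀ = V₀·N(d₁) − D·e^(−rT)·N(d₂)
   = 486.8847·0.953762 − 204.3489·0.861251·0.813793 = 321.147971

E0=321.1480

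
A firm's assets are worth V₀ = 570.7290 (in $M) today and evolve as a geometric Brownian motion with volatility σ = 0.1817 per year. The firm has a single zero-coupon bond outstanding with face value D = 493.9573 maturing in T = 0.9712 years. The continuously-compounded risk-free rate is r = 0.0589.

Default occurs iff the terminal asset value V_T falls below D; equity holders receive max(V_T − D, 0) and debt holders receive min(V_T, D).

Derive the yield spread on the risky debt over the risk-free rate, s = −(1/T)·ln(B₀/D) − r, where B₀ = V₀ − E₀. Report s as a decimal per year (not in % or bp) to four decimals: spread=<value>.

spread=0.0133

d₁ = [ln(V₀/D) + (r + σ²/2)T] / (σ√T)
   = [ln(570.7290/493.9573) + (0.0589 + 0.5·0.1817²)·0.9712] / (0.1817·√0.9712)
   = [0.144465 + 0.073236] / 0.179064 = 1.215770
d₂ = d₁ − σ√T = 1.215770 − 0.179064 = 1.036706
N(d₁) = 0.887964,  N(d₂) = 0.850063,  e^(−rT) = 0.944402
E₀ = V₀·N(d₁) − D·e^(−rT)·N(d₂)
   = 570.7290·0.887964 − 493.9573·0.944402·0.850063 = 110.237052
B₀ = V₀ − E₀ = 570.7290 − 110.237052 = 460.491948
spread = −(1/T)·ln(B₀/D) − r = −(1/0.9712)·ln(460.491948/493.9573) − 0.0589 = 0.01333405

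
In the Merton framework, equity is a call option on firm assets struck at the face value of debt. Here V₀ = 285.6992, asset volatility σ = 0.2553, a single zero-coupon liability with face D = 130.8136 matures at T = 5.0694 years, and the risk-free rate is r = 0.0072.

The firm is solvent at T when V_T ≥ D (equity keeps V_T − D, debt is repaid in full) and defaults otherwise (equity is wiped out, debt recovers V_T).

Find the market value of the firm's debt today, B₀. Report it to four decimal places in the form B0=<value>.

B0=122.4281

d₁ = [ln(V₀/D) + (r + σ²/2)T] / (σ√T)
   = [ln(285.6992/130.8136) + (0.0072 + 0.5·0.2553²)·5.0694] / (0.2553·√5.0694)
   = [0.781166 + 0.201707] / 0.574816 = 1.709890
d₂ = d₁ − σ√T = 1.709890 − 0.574816 = 1.135074
N(d₁) = 0.956357,  N(d₂) = 0.871828,  e^(−rT) = 0.964158
E₀ = V₀·N(d₁) − D·e^(−rT)·N(d₂)
   = 285.6992·0.956357 − 130.8136·0.964158·0.871828 = 163.271093
B₀ = V₀ − E₀ = 285.6992 − 163.271093 = 122.428107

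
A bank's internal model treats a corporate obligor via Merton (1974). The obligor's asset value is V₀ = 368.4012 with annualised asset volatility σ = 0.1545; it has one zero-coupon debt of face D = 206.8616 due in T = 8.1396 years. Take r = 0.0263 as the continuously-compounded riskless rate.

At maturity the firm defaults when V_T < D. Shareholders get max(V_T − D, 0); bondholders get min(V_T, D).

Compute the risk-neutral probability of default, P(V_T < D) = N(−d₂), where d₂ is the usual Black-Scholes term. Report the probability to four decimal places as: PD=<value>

PD=0.0577

d₁ = [ln(V₀/D) + (r + σ²/2)T] / (σ√T)
   = [ln(368.4012/206.8616) + (0.0263 + 0.5·0.1545²)·8.1396] / (0.1545·√8.1396)
   = [0.577123 + 0.311219] / 0.440788 = 2.015347
d₂ = d₁ − σ√T = 2.015347 − 0.440788 = 1.574559
risk-neutral PD = N(−d₂) = N(-1.574559) = 0.057679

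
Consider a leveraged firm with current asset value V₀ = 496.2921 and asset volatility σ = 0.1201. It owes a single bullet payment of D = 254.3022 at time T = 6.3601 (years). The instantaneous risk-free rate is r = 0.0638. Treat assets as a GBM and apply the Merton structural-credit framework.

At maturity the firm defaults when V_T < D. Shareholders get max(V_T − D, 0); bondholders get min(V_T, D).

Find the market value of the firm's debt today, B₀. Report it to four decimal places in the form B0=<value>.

d₁ = [ln(V₀/D) + (r + σ²/2)T] / (σ√T)
   = [ln(496.2921/254.3022) + (0.0638 + 0.5·0.1201²)·6.3601] / (0.1201·√6.3601)
   = [0.668641 + 0.451643] / 0.302883 = 3.698737
d₂ = d₁ − σ√T = 3.698737 − 0.302883 = 3.395854
N(d₁) = 0.999892,  N(d₂) = 0.999658,  e^(−rT) = 0.666461
E₀ = V₀·N(d₁) − D·e^(−rT)·N(d₂)
   = 496.2921·0.999892 − 254.3022·0.666461·0.999658 = 326.813933
B₀ = V₀ − E₀ = 496.2921 − 326.813933 = 169.478167

B0=169.4782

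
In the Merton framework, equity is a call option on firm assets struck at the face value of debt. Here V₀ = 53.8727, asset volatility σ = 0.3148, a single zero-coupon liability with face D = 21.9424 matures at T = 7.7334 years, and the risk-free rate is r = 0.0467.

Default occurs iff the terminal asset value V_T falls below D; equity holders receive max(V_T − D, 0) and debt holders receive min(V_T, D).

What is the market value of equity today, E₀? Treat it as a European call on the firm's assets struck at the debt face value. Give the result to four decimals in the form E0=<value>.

E0=39.3717

d₁ = [ln(V₀/D) + (r + σ²/2)T] / (σ√T)
   = [ln(53.8727/21.9424) + (0.0467 + 0.5·0.3148²)·7.7334] / (0.3148·√7.7334)
   = [0.898203 + 0.744336] / 0.875427 = 1.876272
d₂ = d₁ − σ√T = 1.876272 − 0.875427 = 1.000845
N(d₁) = 0.969691,  N(d₂) = 0.841549,  e^(−rT) = 0.696875
E₀ = V₀·N(d₁) − D·e^(−rT)·N(d₂)
   = 53.8727·0.969691 − 21.9424·0.696875·0.841549 = 39.371661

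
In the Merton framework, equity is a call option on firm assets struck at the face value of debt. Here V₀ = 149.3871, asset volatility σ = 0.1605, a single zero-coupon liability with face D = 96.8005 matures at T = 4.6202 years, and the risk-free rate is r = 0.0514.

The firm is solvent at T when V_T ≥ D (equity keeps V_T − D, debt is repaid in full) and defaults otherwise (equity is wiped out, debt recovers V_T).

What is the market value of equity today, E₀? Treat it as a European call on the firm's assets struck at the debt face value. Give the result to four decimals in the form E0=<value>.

E0=73.4057

d₁ = [ln(V₀/D) + (r + σ²/2)T] / (σ√T)
   = [ln(149.3871/96.8005) + (0.0514 + 0.5·0.1605²)·4.6202] / (0.1605·√4.6202)
   = [0.433889 + 0.296987] / 0.344989 = 2.118547
d₂ = d₁ − σ√T = 2.118547 − 0.344989 = 1.773558
N(d₁) = 0.982936,  N(d₂) = 0.961932,  e^(−rT) = 0.788614
E₀ = V₀·N(d₁) − D·e^(−rT)·N(d₂)
   = 149.3871·0.982936 − 96.8005·0.788614·0.961932 = 73.405725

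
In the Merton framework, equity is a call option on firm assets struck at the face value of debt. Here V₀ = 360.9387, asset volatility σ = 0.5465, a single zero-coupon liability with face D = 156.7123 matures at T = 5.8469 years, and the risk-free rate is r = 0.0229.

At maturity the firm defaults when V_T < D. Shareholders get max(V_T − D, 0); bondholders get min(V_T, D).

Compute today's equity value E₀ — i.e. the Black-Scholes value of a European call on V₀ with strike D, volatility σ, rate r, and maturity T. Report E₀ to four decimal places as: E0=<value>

E0=258.9646

d₁ = [ln(V₀/D) + (r + σ²/2)T] / (σ√T)
   = [ln(360.9387/156.7123) + (0.0229 + 0.5·0.5465²)·5.8469] / (0.5465·√5.8469)
   = [0.834296 + 1.007018] / 1.321457 = 1.393397
d₂ = d₁ − σ√T = 1.393397 − 1.321457 = 0.071941
N(d₁) = 0.918250,  N(d₂) = 0.528675,  e^(−rT) = 0.874683
E₀ = V₀·N(d₁) − D·e^(−rT)·N(d₂)
   = 360.9387·0.918250 − 156.7123·0.874683·0.528675 = 258.964615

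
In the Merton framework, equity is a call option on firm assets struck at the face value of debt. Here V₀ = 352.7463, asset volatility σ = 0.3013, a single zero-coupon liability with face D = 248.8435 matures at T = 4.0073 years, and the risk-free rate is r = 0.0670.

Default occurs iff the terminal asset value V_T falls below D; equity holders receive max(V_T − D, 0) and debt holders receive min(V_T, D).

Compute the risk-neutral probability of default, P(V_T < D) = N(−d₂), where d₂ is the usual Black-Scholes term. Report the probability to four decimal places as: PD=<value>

PD=0.2351

d₁ = [ln(V₀/D) + (r + σ²/2)T] / (σ√T)
   = [ln(352.7463/248.8435) + (0.0670 + 0.5·0.3013²)·4.0073] / (0.3013·√4.0073)
   = [0.348925 + 0.450384] / 0.603150 = 1.325225
d₂ = d₁ − σ√T = 1.325225 − 0.603150 = 0.722075
risk-neutral PD = N(−d₂) = N(-0.722075) = 0.235124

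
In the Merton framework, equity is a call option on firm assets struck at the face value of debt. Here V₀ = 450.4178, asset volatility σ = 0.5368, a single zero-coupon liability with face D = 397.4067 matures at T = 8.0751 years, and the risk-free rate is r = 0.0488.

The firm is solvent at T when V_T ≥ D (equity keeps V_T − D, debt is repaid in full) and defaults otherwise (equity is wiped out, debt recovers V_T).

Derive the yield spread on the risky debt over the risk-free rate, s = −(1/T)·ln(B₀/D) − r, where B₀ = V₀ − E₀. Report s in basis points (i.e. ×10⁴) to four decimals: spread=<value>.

spread=710.7647

d₁ = [ln(V₀/D) + (r + σ²/2)T] / (σ√T)
   = [ln(450.4178/397.4067) + (0.0488 + 0.5·0.5368²)·8.0751] / (0.5368·√8.0751)
   = [0.125215 + 1.557502] / 1.525410 = 1.103125
d₂ = d₁ − σ√T = 1.103125 − 1.525410 = -0.422285
N(d₁) = 0.865014,  N(d₂) = 0.336409,  e^(−rT) = 0.674310
E₀ = V₀·N(d₁) − D·e^(−rT)·N(d₂)
   = 450.4178·0.865014 − 397.4067·0.674310·0.336409 = 299.468245
B₀ = V₀ − E₀ = 450.4178 − 299.468245 = 150.949555
spread = −(1/T)·ln(B₀/D) − r = −(1/8.0751)·ln(150.949555/397.4067) − 0.0488 = 0.07107647
in basis points: 0.07107647 × 10⁴ = 710.7647 bp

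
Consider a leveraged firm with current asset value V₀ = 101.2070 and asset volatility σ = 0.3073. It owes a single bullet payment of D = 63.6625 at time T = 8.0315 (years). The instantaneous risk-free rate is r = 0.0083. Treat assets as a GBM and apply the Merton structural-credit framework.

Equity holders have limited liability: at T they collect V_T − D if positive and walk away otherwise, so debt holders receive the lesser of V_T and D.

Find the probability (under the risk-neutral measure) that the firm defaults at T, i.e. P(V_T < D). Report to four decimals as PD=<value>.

PD=0.4312

d₁ = [ln(V₀/D) + (r + σ²/2)T] / (σ√T)
   = [ln(101.2070/63.6625) + (0.0083 + 0.5·0.3073²)·8.0315] / (0.3073·√8.0315)
   = [0.463572 + 0.445882] / 0.870885 = 1.044287
d₂ = d₁ − σ√T = 1.044287 − 0.870885 = 0.173402
risk-neutral PD = N(−d₂) = N(-0.173402) = 0.431168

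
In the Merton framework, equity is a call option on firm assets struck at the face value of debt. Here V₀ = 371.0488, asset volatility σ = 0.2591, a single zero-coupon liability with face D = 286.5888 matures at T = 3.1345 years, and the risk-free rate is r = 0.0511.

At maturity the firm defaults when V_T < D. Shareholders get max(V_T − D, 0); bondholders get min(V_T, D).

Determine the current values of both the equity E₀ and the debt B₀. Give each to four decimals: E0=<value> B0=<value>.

E0=140.2177 B0=230.8311

d₁ = [ln(V₀/D) + (r + σ²/2)T] / (σ√T)
   = [ln(371.0488/286.5888) + (0.0511 + 0.5·0.2591²)·3.1345] / (0.2591·√3.1345)
   = [0.258285 + 0.265387] / 0.458724 = 1.141584
d₂ = d₁ − σ√T = 1.141584 − 0.458724 = 0.682860
N(d₁) = 0.873186,  N(d₂) = 0.752652,  e^(−rT) = 0.851996
E₀ = V₀·N(d₁) − D·e^(−rT)·N(d₂)
   = 371.0488·0.873186 − 286.5888·0.851996·0.752652 = 140.217710
B₀ = V₀ − E₀ = 371.0488 − 140.217710 = 230.831090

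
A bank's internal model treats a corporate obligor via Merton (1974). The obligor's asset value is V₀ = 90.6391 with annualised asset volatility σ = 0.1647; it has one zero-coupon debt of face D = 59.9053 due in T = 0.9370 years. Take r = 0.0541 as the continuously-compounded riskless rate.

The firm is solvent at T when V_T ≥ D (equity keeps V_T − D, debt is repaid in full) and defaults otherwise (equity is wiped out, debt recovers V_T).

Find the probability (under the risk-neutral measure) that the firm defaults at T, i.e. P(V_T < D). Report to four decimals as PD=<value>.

d₁ = [ln(V₀/D) + (r + σ²/2)T] / (σ√T)
   = [ln(90.6391/59.9053) + (0.0541 + 0.5·0.1647²)·0.9370] / (0.1647·√0.9370)
   = [0.414121 + 0.063400] / 0.159428 = 2.995222
d₂ = d₁ − σ√T = 2.995222 − 0.159428 = 2.835795
risk-neutral PD = N(−d₂) = N(-2.835795) = 0.002286

PD=0.0023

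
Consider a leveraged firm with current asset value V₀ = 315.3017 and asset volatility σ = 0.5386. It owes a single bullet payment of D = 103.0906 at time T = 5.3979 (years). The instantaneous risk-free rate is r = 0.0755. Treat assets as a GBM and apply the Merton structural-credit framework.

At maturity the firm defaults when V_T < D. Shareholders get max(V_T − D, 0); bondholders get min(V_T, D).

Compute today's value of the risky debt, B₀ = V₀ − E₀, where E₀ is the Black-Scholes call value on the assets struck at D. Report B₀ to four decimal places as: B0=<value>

d₁ = [ln(V₀/D) + (r + σ²/2)T] / (σ√T)
   = [ln(315.3017/103.0906) + (0.0755 + 0.5·0.5386²)·5.3979] / (0.5386·√5.3979)
   = [1.117922 + 1.190480] / 1.251350 = 1.844729
d₂ = d₁ − σ√T = 1.844729 − 1.251350 = 0.593379
N(d₁) = 0.967462,  N(d₂) = 0.723536,  e^(−rT) = 0.665284
E₀ = V₀·N(d₁) − D·e^(−rT)·N(d₂)
   = 315.3017·0.967462 − 103.0906·0.665284·0.723536 = 255.418878
B₀ = V₀ − E₀ = 315.3017 − 255.418878 = 59.882822

B0=59.8828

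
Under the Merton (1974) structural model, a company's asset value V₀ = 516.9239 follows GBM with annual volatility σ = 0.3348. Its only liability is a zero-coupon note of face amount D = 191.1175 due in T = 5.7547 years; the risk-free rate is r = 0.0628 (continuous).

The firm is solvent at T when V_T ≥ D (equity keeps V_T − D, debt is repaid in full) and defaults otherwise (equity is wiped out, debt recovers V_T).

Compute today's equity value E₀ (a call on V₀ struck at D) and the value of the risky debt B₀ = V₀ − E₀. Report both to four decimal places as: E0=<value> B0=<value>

d₁ = [ln(V₀/D) + (r + σ²/2)T] / (σ√T)
   = [ln(516.9239/191.1175) + (0.0628 + 0.5·0.3348²)·5.7547] / (0.3348·√5.7547)
   = [0.995007 + 0.683920] / 0.803150 = 2.090428
d₂ = d₁ − σ√T = 2.090428 − 0.803150 = 1.287278
N(d₁) = 0.981710,  N(d₂) = 0.901001,  e^(−rT) = 0.696704
E₀ = V₀·N(d₁) − D·e^(−rT)·N(d₂)
   = 516.9239·0.981710 − 191.1175·0.696704·0.901001 = 387.499174
B₀ = V₀ − E₀ = 516.9239 − 387.499174 = 129.424726

E0=387.4992 B0=129.4247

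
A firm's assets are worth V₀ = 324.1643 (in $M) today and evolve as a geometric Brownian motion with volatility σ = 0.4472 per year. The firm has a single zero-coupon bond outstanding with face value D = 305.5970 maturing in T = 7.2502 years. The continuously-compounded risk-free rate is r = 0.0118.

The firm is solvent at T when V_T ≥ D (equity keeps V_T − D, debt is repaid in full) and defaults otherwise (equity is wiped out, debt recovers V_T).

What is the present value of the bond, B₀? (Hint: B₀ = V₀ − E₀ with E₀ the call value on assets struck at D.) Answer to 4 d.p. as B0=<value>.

B0=164.5552

d₁ = [ln(V₀/D) + (r + σ²/2)T] / (σ√T)
   = [ln(324.1643/305.5970) + (0.0118 + 0.5·0.4472²)·7.2502] / (0.4472·√7.2502)
   = [0.058983 + 0.810528] / 1.204139 = 0.722102
d₂ = d₁ − σ√T = 0.722102 − 1.204139 = -0.482037
N(d₁) = 0.764884,  N(d₂) = 0.314890,  e^(−rT) = 0.918005
E₀ = V₀·N(d₁) − D·e^(−rT)·N(d₂)
   = 324.1643·0.764884 − 305.5970·0.918005·0.314890 = 159.609103
B₀ = V₀ − E₀ = 324.1643 − 159.609103 = 164.555197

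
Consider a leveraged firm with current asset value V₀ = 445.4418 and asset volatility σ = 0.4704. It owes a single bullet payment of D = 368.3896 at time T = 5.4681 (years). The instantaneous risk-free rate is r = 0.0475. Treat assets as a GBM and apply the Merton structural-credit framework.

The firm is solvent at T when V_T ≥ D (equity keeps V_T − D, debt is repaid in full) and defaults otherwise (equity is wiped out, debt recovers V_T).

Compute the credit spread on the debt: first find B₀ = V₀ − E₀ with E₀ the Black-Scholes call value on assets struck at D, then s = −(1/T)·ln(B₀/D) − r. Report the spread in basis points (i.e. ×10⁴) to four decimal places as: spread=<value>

spread=630.0787

d₁ = [ln(V₀/D) + (r + σ²/2)T] / (σ√T)
   = [ln(445.4418/368.3896) + (0.0475 + 0.5·0.4704²)·5.4681] / (0.4704·√5.4681)
   = [0.189926 + 0.864715] / 1.099982 = 0.958780
d₂ = d₁ − σ√T = 0.958780 − 1.099982 = -0.141202
N(d₁) = 0.831165,  N(d₂) = 0.443855,  e^(−rT) = 0.771256
E₀ = V₀·N(d₁) − D·e^(−rT)·N(d₂)
   = 445.4418·0.831165 − 368.3896·0.771256·0.443855 = 244.126364
B₀ = V₀ − E₀ = 445.4418 − 244.126364 = 201.315436
spread = −(1/T)·ln(B₀/D) − r = −(1/5.4681)·ln(201.315436/368.3896) − 0.0475 = 0.06300787
in basis points: 0.06300787 × 10⁴ = 630.0787 bp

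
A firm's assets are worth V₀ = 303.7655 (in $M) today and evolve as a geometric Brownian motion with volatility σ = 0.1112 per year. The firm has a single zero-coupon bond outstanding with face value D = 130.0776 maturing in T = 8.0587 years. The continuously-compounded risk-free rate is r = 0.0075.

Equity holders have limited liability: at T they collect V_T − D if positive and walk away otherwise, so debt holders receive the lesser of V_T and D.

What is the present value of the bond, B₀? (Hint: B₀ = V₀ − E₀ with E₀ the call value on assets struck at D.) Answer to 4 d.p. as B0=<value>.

B0=122.4134

d₁ = [ln(V₀/D) + (r + σ²/2)T] / (σ√T)
   = [ln(303.7655/130.0776) + (0.0075 + 0.5·0.1112²)·8.0587] / (0.1112·√8.0587)
   = [0.848125 + 0.110265] / 0.315673 = 3.036022
d₂ = d₁ − σ√T = 3.036022 − 0.315673 = 2.720349
N(d₁) = 0.998801,  N(d₂) = 0.996739,  e^(−rT) = 0.941350
E₀ = V₀·N(d₁) − D·e^(−rT)·N(d₂)
   = 303.7655·0.998801 − 130.0776·0.941350·0.996739 = 181.352115
B₀ = V₀ − E₀ = 303.7655 − 181.352115 = 122.413385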